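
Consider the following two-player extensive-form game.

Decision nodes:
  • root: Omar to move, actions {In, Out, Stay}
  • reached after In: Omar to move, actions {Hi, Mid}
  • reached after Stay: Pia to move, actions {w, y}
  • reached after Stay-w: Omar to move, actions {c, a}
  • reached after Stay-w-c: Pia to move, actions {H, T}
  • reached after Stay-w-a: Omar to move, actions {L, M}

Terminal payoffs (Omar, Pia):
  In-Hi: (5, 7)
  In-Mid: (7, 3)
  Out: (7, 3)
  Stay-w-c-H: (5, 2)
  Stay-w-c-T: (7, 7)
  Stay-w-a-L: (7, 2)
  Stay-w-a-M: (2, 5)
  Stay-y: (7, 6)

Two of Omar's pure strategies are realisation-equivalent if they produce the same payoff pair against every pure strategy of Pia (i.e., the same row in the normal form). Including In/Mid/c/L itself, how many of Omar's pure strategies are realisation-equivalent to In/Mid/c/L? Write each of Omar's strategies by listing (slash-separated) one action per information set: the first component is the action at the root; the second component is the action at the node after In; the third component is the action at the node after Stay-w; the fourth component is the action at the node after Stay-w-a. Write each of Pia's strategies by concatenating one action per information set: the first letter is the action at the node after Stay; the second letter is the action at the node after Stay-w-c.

12

Row for In/Mid/c/L (columns wH, wT, yH, yT): (7,3) (7,3) (7,3) (7,3).
Under In/Mid/c/L, Omar's choice at the node after Stay-w and at the node after Stay-w-a can never be reached regardless of what Pia does, so varying those choices leaves every outcome unchanged.
Holding the reachable choices fixed and varying the unreachable ones freely already gives 2 × 2 = 4 equivalent strategies.
Checking the remaining rows, Out/Hi/c/L, Out/Hi/c/M, Out/Hi/a/L, Out/Hi/a/M, Out/Mid/c/L, Out/Mid/c/M, Out/Mid/a/L, Out/Mid/a/M also happen to give the same payoffs in every column, bringing the total to 12: In/Mid/c/L, In/Mid/c/M, In/Mid/a/L, In/Mid/a/M, Out/Hi/c/L, Out/Hi/c/M, Out/Hi/a/L, Out/Hi/a/M, Out/Mid/c/L, Out/Mid/c/M, Out/Mid/a/L, Out/Mid/a/M.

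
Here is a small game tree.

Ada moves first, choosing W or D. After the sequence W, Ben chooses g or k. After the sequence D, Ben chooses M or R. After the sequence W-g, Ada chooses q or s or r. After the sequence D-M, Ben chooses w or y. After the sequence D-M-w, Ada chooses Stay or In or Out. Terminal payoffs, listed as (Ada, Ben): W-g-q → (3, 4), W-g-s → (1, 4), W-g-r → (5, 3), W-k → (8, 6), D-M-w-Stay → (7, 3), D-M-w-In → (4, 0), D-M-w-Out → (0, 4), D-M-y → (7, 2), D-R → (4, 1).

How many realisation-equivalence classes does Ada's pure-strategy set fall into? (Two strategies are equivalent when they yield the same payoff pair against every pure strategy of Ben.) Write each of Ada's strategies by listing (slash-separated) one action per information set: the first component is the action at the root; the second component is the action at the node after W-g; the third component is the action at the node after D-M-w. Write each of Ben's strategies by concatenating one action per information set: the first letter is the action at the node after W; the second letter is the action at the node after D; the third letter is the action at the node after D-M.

Ada has 18 pure strategies: W/q/Stay, W/q/In, W/q/Out, W/s/Stay, W/s/In, W/s/Out, W/r/Stay, W/r/In, W/r/Out, D/q/Stay, D/q/In, D/q/Out, D/s/Stay, D/s/In, D/s/Out, D/r/Stay, D/r/In, D/r/Out. Columns: gMw, gMy, gRw, gRy, kMw, kMy, kRw, kRy.
{W/q/Stay, W/q/In, W/q/Out} → row (3,4) (3,4) (3,4) (3,4) (8,6) (8,6) (8,6) (8,6)
{W/s/Stay, W/s/In, W/s/Out} → row (1,4) (1,4) (1,4) (1,4) (8,6) (8,6) (8,6) (8,6)
{W/r/Stay, W/r/In, W/r/Out} → row (5,3) (5,3) (5,3) (5,3) (8,6) (8,6) (8,6) (8,6)
{D/q/Stay, D/s/Stay, D/r/Stay} → row (7,3) (7,2) (4,1) (4,1) (7,3) (7,2) (4,1) (4,1)
{D/q/In, D/s/In, D/r/In} → row (4,0) (7,2) (4,1) (4,1) (4,0) (7,2) (4,1) (4,1)
{D/q/Out, D/s/Out, D/r/Out} → row (0,4) (7,2) (4,1) (4,1) (0,4) (7,2) (4,1) (4,1)
That's 6 distinct rows out of 18 strategies.

6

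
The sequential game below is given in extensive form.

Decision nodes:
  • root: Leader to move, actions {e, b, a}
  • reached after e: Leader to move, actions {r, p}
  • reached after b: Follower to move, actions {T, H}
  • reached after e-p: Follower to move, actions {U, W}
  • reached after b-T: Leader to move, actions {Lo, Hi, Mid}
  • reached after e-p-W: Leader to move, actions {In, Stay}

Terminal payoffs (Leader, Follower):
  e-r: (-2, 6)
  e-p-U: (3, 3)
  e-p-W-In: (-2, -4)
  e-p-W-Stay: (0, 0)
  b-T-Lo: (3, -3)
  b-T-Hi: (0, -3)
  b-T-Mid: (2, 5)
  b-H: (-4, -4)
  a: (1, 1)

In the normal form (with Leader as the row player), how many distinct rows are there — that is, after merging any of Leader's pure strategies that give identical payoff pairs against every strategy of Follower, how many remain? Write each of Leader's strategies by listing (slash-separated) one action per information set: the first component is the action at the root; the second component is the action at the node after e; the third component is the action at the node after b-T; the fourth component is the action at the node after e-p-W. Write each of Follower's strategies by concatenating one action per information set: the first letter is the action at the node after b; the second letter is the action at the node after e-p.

7

Leader has 36 pure strategies: e/r/Lo/In, e/r/Lo/Stay, e/r/Hi/In, e/r/Hi/Stay, e/r/Mid/In, e/r/Mid/Stay, e/p/Lo/In, e/p/Lo/Stay, e/p/Hi/In, e/p/Hi/Stay, e/p/Mid/In, e/p/Mid/Stay, b/r/Lo/In, b/r/Lo/Stay, b/r/Hi/In, b/r/Hi/Stay, b/r/Mid/In, b/r/Mid/Stay, b/p/Lo/In, b/p/Lo/Stay, b/p/Hi/In, b/p/Hi/Stay, b/p/Mid/In, b/p/Mid/Stay, a/r/Lo/In, a/r/Lo/Stay, a/r/Hi/In, a/r/Hi/Stay, a/r/Mid/In, a/r/Mid/Stay, a/p/Lo/In, a/p/Lo/Stay, a/p/Hi/In, a/p/Hi/Stay, a/p/Mid/In, a/p/Mid/Stay. Columns: TU, TW, HU, HW.
{e/r/Lo/In, e/r/Lo/Stay, e/r/Hi/In, e/r/Hi/Stay, e/r/Mid/In, e/r/Mid/Stay} → row (-2,6) (-2,6) (-2,6) (-2,6)
{e/p/Lo/In, e/p/Hi/In, e/p/Mid/In} → row (3,3) (-2,-4) (3,3) (-2,-4)
{e/p/Lo/Stay, e/p/Hi/Stay, e/p/Mid/Stay} → row (3,3) (0,0) (3,3) (0,0)
{b/r/Lo/In, b/r/Lo/Stay, b/p/Lo/In, b/p/Lo/Stay} → row (3,-3) (3,-3) (-4,-4) (-4,-4)
{b/r/Hi/In, b/r/Hi/Stay, b/p/Hi/In, b/p/Hi/Stay} → row (0,-3) (0,-3) (-4,-4) (-4,-4)
{b/r/Mid/In, b/r/Mid/Stay, b/p/Mid/In, b/p/Mid/Stay} → row (2,5) (2,5) (-4,-4) (-4,-4)
{a/r/Lo/In, a/r/Lo/Stay, a/r/Hi/In, a/r/Hi/Stay, a/r/Mid/In, a/r/Mid/Stay, a/p/Lo/In, a/p/Lo/Stay, a/p/Hi/In, a/p/Hi/Stay, a/p/Mid/In, a/p/Mid/Stay} → row (1,1) (1,1) (1,1) (1,1)
That's 7 distinct rows out of 36 strategies.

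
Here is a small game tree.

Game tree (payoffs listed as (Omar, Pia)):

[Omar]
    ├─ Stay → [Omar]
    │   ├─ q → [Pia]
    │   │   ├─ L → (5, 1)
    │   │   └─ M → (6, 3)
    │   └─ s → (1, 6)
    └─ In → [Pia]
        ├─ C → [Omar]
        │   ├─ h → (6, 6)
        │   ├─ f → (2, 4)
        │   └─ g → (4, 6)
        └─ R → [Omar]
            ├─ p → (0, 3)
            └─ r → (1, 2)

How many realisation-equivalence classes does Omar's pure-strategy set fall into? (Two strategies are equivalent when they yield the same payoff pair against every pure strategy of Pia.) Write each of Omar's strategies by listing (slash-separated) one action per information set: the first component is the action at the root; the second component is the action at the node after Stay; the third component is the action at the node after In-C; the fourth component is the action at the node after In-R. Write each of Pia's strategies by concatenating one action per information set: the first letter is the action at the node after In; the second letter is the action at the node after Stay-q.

8

Omar has 24 pure strategies: Stay/q/h/p, Stay/q/h/r, Stay/q/f/p, Stay/q/f/r, Stay/q/g/p, Stay/q/g/r, Stay/s/h/p, Stay/s/h/r, Stay/s/f/p, Stay/s/f/r, Stay/s/g/p, Stay/s/g/r, In/q/h/p, In/q/h/r, In/q/f/p, In/q/f/r, In/q/g/p, In/q/g/r, In/s/h/p, In/s/h/r, In/s/f/p, In/s/f/r, In/s/g/p, In/s/g/r. Columns: CL, CM, RL, RM.
{Stay/q/h/p, Stay/q/h/r, Stay/q/f/p, Stay/q/f/r, Stay/q/g/p, Stay/q/g/r} → row (5,1) (6,3) (5,1) (6,3)
{Stay/s/h/p, Stay/s/h/r, Stay/s/f/p, Stay/s/f/r, Stay/s/g/p, Stay/s/g/r} → row (1,6) (1,6) (1,6) (1,6)
{In/q/h/p, In/s/h/p} → row (6,6) (6,6) (0,3) (0,3)
{In/q/h/r, In/s/h/r} → row (6,6) (6,6) (1,2) (1,2)
{In/q/f/p, In/s/f/p} → row (2,4) (2,4) (0,3) (0,3)
{In/q/f/r, In/s/f/r} → row (2,4) (2,4) (1,2) (1,2)
{In/q/g/p, In/s/g/p} → row (4,6) (4,6) (0,3) (0,3)
{In/q/g/r, In/s/g/r} → row (4,6) (4,6) (1,2) (1,2)
That's 8 distinct rows out of 24 strategies.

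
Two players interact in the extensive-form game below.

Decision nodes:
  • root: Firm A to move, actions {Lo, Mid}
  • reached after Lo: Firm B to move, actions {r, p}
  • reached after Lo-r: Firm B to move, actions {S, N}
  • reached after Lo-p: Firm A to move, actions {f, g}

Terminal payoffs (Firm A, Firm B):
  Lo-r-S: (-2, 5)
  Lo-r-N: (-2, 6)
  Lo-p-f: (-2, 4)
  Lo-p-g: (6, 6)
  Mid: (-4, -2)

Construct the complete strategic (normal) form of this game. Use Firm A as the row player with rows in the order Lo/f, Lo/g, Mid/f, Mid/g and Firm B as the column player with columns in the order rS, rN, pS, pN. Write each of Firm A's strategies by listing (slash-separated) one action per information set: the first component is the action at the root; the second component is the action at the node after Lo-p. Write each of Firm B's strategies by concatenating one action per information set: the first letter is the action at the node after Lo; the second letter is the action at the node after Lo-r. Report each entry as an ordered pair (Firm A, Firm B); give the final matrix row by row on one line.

Lo/f: (-2,5) (-2,6) (-2,4) (-2,4) | Lo/g: (-2,5) (-2,6) (6,6) (6,6) | Mid/f: (-4,-2) (-4,-2) (-4,-2) (-4,-2) | Mid/g: (-4,-2) (-4,-2) (-4,-2) (-4,-2)

Row Lo/f: rS→(-2,5), rN→(-2,6), pS→(-2,4), pN→(-2,4)
Row Lo/g: rS→(-2,5), rN→(-2,6), pS→(6,6), pN→(6,6)
Row Mid/f: rS→(-4,-2), rN→(-4,-2), pS→(-4,-2), pN→(-4,-2)
Row Mid/g: rS→(-4,-2), rN→(-4,-2), pS→(-4,-2), pN→(-4,-2)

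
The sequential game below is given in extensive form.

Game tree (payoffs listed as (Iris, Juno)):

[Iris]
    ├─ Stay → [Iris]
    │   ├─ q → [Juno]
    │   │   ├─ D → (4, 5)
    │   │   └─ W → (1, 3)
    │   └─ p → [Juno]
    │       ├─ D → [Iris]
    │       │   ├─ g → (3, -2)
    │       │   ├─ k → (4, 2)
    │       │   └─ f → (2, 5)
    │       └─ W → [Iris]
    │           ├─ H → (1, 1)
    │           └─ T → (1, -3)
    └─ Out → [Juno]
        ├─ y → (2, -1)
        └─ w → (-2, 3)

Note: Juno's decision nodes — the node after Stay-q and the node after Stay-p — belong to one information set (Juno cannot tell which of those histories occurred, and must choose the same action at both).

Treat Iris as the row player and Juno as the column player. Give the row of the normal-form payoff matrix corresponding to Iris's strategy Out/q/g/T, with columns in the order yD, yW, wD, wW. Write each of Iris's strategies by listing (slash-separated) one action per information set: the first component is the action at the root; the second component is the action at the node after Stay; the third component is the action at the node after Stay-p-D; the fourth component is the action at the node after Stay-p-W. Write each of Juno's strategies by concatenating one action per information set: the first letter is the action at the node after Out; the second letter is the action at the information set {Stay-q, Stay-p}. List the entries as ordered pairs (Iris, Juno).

(2,-1) (2,-1) (-2,3) (-2,3)

vs yD: Iris plays Out → Juno plays y at [Out] → (2, -1)
vs yW: Iris plays Out → Juno plays y at [Out] → (2, -1)
vs wD: Iris plays Out → Juno plays w at [Out] → (-2, 3)
vs wW: Iris plays Out → Juno plays w at [Out] → (-2, 3)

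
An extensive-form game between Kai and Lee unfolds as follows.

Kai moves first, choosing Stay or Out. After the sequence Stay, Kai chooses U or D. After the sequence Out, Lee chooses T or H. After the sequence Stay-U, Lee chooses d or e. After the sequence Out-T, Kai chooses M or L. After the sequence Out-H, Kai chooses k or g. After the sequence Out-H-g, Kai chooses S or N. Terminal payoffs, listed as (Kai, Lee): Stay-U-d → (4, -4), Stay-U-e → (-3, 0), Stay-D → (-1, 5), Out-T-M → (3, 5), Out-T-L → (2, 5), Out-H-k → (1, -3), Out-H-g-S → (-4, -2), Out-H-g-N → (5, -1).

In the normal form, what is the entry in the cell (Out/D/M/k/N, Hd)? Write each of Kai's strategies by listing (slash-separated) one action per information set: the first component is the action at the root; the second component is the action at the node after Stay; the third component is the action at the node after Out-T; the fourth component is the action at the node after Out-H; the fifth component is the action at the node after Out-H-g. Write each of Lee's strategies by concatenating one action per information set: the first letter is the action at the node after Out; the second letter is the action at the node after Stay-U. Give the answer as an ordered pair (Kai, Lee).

Trace the play path from the root:
  Kai plays Out
  Lee plays H at [Out]
  Kai plays k at [Out-H]
→ terminal payoff (1, -3).
(Kai's choice at the node after Stay is never reached on this path, so it doesn't affect the outcome.)

(1, -3)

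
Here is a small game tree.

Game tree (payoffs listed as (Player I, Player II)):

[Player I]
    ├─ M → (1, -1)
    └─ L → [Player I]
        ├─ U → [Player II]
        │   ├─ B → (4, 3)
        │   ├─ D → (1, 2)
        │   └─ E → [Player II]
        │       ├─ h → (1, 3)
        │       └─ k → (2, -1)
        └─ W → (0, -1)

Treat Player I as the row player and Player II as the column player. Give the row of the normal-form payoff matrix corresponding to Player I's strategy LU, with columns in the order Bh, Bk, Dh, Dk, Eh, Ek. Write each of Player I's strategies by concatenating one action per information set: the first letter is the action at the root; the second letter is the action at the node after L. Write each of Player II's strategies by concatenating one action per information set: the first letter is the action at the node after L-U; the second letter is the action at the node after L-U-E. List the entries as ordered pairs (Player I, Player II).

vs Bh: Player I plays L → Player I plays U at [L] → Player II plays B at [L-U] → (4, 3)
vs Bk: Player I plays L → Player I plays U at [L] → Player II plays B at [L-U] → (4, 3)
vs Dh: Player I plays L → Player I plays U at [L] → Player II plays D at [L-U] → (1, 2)
vs Dk: Player I plays L → Player I plays U at [L] → Player II plays D at [L-U] → (1, 2)
vs Eh: Player I plays L → Player I plays U at [L] → Player II plays E at [L-U] → Player II plays h at [L-U-E] → (1, 3)
vs Ek: Player I plays L → Player I plays U at [L] → Player II plays E at [L-U] → Player II plays k at [L-U-E] → (2, -1)

(4,3) (4,3) (1,2) (1,2) (1,3) (2,-1)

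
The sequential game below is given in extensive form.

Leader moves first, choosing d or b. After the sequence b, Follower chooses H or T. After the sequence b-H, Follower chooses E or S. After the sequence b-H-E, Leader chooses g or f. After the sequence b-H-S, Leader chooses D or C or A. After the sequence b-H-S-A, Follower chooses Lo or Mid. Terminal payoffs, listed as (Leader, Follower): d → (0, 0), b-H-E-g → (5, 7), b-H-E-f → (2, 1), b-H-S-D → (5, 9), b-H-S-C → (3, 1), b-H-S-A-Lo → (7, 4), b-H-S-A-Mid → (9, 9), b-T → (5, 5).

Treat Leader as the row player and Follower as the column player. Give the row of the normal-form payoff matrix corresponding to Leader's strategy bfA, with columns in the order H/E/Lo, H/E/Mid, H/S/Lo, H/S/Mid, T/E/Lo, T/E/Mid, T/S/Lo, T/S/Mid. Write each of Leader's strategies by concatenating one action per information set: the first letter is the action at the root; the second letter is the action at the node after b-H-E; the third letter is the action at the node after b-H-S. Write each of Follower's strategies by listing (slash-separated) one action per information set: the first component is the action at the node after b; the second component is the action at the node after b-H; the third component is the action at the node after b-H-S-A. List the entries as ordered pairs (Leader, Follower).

vs H/E/Lo: Leader plays b → Follower plays H at [b] → Follower plays E at [b-H] → Leader plays f at [b-H-E] → (2, 1)
vs H/E/Mid: Leader plays b → Follower plays H at [b] → Follower plays E at [b-H] → Leader plays f at [b-H-E] → (2, 1)
vs H/S/Lo: Leader plays b → Follower plays H at [b] → Follower plays S at [b-H] → Leader plays A at [b-H-S] → Follower plays Lo at [b-H-S-A] → (7, 4)
vs H/S/Mid: Leader plays b → Follower plays H at [b] → Follower plays S at [b-H] → Leader plays A at [b-H-S] → Follower plays Mid at [b-H-S-A] → (9, 9)
vs T/E/Lo: Leader plays b → Follower plays T at [b] → (5, 5)
vs T/E/Mid: Leader plays b → Follower plays T at [b] → (5, 5)
vs T/S/Lo: Leader plays b → Follower plays T at [b] → (5, 5)
vs T/S/Mid: Leader plays b → Follower plays T at [b] → (5, 5)

(2,1) (2,1) (7,4) (9,9) (5,5) (5,5) (5,5) (5,5)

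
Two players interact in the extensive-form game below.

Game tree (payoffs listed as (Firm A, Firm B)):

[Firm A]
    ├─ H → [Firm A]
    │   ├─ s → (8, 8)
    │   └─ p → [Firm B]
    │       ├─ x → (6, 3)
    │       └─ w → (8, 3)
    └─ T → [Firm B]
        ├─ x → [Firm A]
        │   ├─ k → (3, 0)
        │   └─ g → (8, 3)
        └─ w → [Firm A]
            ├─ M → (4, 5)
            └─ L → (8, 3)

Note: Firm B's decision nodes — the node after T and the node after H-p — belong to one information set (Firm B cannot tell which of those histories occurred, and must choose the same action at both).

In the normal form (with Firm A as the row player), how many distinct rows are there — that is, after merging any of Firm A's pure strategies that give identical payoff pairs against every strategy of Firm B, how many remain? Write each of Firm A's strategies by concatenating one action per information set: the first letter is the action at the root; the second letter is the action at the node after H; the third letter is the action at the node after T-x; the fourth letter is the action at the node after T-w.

Firm A has 16 pure strategies: HskM, HskL, HsgM, HsgL, HpkM, HpkL, HpgM, HpgL, TskM, TskL, TsgM, TsgL, TpkM, TpkL, TpgM, TpgL. Columns: x, w.
{HskM, HskL, HsgM, HsgL} → row (8,8) (8,8)
{HpkM, HpkL, HpgM, HpgL} → row (6,3) (8,3)
{TskM, TpkM} → row (3,0) (4,5)
{TskL, TpkL} → row (3,0) (8,3)
{TsgM, TpgM} → row (8,3) (4,5)
{TsgL, TpgL} → row (8,3) (8,3)
That's 6 distinct rows out of 16 strategies.

6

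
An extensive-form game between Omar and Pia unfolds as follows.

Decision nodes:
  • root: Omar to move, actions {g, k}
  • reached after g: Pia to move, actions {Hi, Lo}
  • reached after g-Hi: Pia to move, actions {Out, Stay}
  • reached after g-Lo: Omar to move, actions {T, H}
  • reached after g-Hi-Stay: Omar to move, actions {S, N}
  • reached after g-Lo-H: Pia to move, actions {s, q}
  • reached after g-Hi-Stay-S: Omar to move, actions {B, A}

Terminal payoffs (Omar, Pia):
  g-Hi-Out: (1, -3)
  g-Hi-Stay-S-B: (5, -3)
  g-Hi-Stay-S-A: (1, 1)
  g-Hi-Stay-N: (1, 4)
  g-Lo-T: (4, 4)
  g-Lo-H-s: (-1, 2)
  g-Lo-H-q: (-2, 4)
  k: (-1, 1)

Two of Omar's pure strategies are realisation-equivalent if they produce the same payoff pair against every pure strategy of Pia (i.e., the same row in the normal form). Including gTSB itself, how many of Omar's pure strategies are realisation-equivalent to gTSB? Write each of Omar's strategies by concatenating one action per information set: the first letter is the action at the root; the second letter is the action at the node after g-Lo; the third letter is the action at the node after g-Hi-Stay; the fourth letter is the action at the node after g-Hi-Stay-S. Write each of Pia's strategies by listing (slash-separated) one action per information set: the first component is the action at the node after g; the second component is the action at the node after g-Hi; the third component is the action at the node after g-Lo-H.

Row for gTSB (columns Hi/Out/s, Hi/Out/q, Hi/Stay/s, Hi/Stay/q, Lo/Out/s, Lo/Out/q, Lo/Stay/s, Lo/Stay/q): (1,-3) (1,-3) (5,-3) (5,-3) (4,4) (4,4) (4,4) (4,4).
Every one of Omar's information sets is on the play path for some reply by Pia when Omar follows gTSB.
Changing the action at any of them therefore changes at least one column, so only gTSB itself gives this row.

1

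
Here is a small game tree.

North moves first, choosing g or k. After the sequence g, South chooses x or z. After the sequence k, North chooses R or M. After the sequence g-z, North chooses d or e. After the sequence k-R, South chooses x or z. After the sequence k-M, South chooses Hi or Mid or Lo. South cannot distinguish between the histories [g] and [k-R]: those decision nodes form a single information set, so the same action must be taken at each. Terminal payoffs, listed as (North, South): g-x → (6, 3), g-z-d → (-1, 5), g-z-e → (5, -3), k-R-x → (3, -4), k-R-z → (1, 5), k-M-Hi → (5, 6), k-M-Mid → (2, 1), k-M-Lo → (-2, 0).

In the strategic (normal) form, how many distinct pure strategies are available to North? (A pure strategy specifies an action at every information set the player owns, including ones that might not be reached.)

North owns the root with actions {g, k} — two choices.
North owns the node after k with actions {R, M} — two choices.
North owns the node after g-z with actions {d, e} — two choices.
A pure strategy fixes one action at each information set independently, so the count is the product 2 × 2 × 2 = 8.
(For reference, South has 6 pure strategies, giving a 8×6 normal-form matrix.)

8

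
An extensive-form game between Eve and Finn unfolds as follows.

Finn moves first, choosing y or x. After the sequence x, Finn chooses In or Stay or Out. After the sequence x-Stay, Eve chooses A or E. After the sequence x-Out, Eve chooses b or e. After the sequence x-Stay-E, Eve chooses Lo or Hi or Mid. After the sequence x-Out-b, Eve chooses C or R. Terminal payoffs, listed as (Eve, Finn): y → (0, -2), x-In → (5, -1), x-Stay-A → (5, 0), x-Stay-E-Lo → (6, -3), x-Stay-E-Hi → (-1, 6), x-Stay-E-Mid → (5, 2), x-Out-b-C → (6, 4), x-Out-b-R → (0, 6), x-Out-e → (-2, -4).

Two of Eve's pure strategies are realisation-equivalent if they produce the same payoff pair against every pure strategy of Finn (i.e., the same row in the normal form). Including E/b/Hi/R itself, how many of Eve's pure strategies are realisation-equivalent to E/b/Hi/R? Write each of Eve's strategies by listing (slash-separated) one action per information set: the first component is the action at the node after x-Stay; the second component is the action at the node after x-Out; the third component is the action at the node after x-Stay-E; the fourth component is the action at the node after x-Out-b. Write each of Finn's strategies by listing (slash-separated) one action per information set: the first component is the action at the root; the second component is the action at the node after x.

Row for E/b/Hi/R (columns y/In, y/Stay, y/Out, x/In, x/Stay, x/Out): (0,-2) (0,-2) (0,-2) (5,-1) (-1,6) (0,6).
Every one of Eve's information sets is on the play path for some reply by Finn when Eve follows E/b/Hi/R.
Changing the action at any of them therefore changes at least one column, so only E/b/Hi/R itself gives this row.

1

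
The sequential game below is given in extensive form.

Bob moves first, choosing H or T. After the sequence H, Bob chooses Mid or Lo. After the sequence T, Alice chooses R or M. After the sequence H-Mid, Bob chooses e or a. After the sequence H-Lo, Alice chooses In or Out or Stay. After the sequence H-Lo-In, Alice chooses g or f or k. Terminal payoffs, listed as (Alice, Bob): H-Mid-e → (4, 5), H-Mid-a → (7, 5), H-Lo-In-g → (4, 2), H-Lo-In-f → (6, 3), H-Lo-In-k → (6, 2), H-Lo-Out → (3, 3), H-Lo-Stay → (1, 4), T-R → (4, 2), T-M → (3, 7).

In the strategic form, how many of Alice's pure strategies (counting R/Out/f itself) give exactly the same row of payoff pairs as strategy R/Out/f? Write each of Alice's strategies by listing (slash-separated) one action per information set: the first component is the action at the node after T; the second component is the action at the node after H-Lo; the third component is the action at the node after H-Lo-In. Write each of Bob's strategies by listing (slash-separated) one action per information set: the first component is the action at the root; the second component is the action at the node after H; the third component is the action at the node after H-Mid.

3

Row for R/Out/f (columns H/Mid/e, H/Mid/a, H/Lo/e, H/Lo/a, T/Mid/e, T/Mid/a, T/Lo/e, T/Lo/a): (4,5) (7,5) (3,3) (3,3) (4,2) (4,2) (4,2) (4,2).
Under R/Out/f, Alice's choice at the node after H-Lo-In can never be reached regardless of what Bob does, so varying those choices leaves every outcome unchanged.
Holding the reachable choices fixed and varying the unreachable one freely already gives 3 equivalent strategies.
No other strategy reproduces this row, so those 3 are the full class: R/Out/g, R/Out/f, R/Out/k.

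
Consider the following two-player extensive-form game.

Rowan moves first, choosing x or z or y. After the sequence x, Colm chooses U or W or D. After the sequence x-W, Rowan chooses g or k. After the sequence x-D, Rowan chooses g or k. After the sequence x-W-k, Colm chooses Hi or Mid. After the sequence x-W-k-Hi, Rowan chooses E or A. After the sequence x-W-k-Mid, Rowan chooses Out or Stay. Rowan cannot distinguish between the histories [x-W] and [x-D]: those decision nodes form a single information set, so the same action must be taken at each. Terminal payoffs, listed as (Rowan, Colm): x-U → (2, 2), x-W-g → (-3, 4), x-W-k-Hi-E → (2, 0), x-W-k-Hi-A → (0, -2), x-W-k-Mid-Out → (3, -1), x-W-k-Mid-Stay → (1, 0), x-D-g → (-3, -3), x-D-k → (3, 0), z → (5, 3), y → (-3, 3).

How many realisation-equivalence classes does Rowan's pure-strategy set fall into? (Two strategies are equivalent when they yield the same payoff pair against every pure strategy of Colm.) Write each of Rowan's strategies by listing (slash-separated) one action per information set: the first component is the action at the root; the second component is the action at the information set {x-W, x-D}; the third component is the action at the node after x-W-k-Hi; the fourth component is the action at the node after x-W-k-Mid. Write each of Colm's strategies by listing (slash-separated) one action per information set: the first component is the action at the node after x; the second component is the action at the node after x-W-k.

Rowan has 24 pure strategies: x/g/E/Out, x/g/E/Stay, x/g/A/Out, x/g/A/Stay, x/k/E/Out, x/k/E/Stay, x/k/A/Out, x/k/A/Stay, z/g/E/Out, z/g/E/Stay, z/g/A/Out, z/g/A/Stay, z/k/E/Out, z/k/E/Stay, z/k/A/Out, z/k/A/Stay, y/g/E/Out, y/g/E/Stay, y/g/A/Out, y/g/A/Stay, y/k/E/Out, y/k/E/Stay, y/k/A/Out, y/k/A/Stay. Columns: U/Hi, U/Mid, W/Hi, W/Mid, D/Hi, D/Mid.
{x/g/E/Out, x/g/E/Stay, x/g/A/Out, x/g/A/Stay} → row (2,2) (2,2) (-3,4) (-3,4) (-3,-3) (-3,-3)
{x/k/E/Out} → row (2,2) (2,2) (2,0) (3,-1) (3,0) (3,0)
{x/k/E/Stay} → row (2,2) (2,2) (2,0) (1,0) (3,0) (3,0)
{x/k/A/Out} → row (2,2) (2,2) (0,-2) (3,-1) (3,0) (3,0)
{x/k/A/Stay} → row (2,2) (2,2) (0,-2) (1,0) (3,0) (3,0)
{z/g/E/Out, z/g/E/Stay, z/g/A/Out, z/g/A/Stay, z/k/E/Out, z/k/E/Stay, z/k/A/Out, z/k/A/Stay} → row (5,3) (5,3) (5,3) (5,3) (5,3) (5,3)
{y/g/E/Out, y/g/E/Stay, y/g/A/Out, y/g/A/Stay, y/k/E/Out, y/k/E/Stay, y/k/A/Out, y/k/A/Stay} → row (-3,3) (-3,3) (-3,3) (-3,3) (-3,3) (-3,3)
That's 7 distinct rows out of 24 strategies.

7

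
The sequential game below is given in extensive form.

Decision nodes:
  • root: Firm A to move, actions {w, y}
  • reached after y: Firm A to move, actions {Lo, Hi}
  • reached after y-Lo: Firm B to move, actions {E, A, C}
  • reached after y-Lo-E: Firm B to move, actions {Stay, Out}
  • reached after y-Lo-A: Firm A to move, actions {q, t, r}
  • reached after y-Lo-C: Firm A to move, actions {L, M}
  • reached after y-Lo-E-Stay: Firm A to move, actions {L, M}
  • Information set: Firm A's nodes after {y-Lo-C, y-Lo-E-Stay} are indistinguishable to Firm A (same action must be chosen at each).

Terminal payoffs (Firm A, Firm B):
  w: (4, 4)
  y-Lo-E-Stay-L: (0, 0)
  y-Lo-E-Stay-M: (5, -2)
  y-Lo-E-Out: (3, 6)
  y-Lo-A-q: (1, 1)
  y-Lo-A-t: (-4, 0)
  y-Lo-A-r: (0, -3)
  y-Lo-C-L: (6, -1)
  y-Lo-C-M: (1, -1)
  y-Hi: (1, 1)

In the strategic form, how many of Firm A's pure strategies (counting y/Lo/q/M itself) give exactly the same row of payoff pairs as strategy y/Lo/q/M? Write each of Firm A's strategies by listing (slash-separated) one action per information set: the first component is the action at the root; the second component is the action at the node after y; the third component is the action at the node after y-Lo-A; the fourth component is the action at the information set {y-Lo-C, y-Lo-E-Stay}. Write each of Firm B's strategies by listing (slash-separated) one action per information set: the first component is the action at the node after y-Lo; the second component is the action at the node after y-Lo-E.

1

Row for y/Lo/q/M (columns E/Stay, E/Out, A/Stay, A/Out, C/Stay, C/Out): (5,-2) (3,6) (1,1) (1,1) (1,-1) (1,-1).
Every one of Firm A's information sets is on the play path for some reply by Firm B when Firm A follows y/Lo/q/M.
Changing the action at any of them therefore changes at least one column, so only y/Lo/q/M itself gives this row.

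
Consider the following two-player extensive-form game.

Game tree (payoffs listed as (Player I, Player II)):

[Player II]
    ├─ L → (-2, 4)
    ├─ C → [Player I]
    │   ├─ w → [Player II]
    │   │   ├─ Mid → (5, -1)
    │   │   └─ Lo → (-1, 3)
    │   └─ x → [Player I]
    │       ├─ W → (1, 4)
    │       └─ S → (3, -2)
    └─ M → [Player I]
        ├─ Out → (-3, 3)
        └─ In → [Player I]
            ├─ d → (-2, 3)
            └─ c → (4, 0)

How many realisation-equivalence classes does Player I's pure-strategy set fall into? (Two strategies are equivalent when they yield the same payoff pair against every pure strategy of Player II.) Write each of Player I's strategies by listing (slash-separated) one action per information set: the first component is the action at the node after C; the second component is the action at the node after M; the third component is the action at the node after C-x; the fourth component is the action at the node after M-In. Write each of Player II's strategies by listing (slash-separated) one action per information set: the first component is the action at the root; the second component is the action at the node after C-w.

9

Player I has 16 pure strategies: w/Out/W/d, w/Out/W/c, w/Out/S/d, w/Out/S/c, w/In/W/d, w/In/W/c, w/In/S/d, w/In/S/c, x/Out/W/d, x/Out/W/c, x/Out/S/d, x/Out/S/c, x/In/W/d, x/In/W/c, x/In/S/d, x/In/S/c. Columns: L/Mid, L/Lo, C/Mid, C/Lo, M/Mid, M/Lo.
{w/Out/W/d, w/Out/W/c, w/Out/S/d, w/Out/S/c} → row (-2,4) (-2,4) (5,-1) (-1,3) (-3,3) (-3,3)
{w/In/W/d, w/In/S/d} → row (-2,4) (-2,4) (5,-1) (-1,3) (-2,3) (-2,3)
{w/In/W/c, w/In/S/c} → row (-2,4) (-2,4) (5,-1) (-1,3) (4,0) (4,0)
{x/Out/W/d, x/Out/W/c} → row (-2,4) (-2,4) (1,4) (1,4) (-3,3) (-3,3)
{x/Out/S/d, x/Out/S/c} → row (-2,4) (-2,4) (3,-2) (3,-2) (-3,3) (-3,3)
{x/In/W/d} → row (-2,4) (-2,4) (1,4) (1,4) (-2,3) (-2,3)
{x/In/W/c} → row (-2,4) (-2,4) (1,4) (1,4) (4,0) (4,0)
{x/In/S/d} → row (-2,4) (-2,4) (3,-2) (3,-2) (-2,3) (-2,3)
{x/In/S/c} → row (-2,4) (-2,4) (3,-2) (3,-2) (4,0) (4,0)
That's 9 distinct rows out of 16 strategies.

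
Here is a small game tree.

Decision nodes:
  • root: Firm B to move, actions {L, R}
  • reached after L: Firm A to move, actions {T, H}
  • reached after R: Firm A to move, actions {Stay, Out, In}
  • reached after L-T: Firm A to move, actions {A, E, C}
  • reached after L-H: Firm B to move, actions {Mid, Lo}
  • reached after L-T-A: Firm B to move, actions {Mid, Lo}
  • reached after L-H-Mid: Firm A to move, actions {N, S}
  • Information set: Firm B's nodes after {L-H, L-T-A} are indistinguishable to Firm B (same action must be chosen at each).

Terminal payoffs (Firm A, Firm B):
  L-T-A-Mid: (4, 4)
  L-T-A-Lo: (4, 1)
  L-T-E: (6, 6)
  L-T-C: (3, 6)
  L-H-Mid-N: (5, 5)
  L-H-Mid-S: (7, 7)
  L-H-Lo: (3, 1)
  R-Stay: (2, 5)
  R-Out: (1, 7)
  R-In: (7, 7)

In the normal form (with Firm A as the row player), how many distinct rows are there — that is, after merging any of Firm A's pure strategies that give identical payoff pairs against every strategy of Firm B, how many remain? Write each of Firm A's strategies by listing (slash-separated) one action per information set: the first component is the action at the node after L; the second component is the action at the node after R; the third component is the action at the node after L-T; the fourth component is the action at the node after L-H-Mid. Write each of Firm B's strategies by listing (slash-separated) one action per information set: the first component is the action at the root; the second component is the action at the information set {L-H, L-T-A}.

15

Firm A has 36 pure strategies: T/Stay/A/N, T/Stay/A/S, T/Stay/E/N, T/Stay/E/S, T/Stay/C/N, T/Stay/C/S, T/Out/A/N, T/Out/A/S, T/Out/E/N, T/Out/E/S, T/Out/C/N, T/Out/C/S, T/In/A/N, T/In/A/S, T/In/E/N, T/In/E/S, T/In/C/N, T/In/C/S, H/Stay/A/N, H/Stay/A/S, H/Stay/E/N, H/Stay/E/S, H/Stay/C/N, H/Stay/C/S, H/Out/A/N, H/Out/A/S, H/Out/E/N, H/Out/E/S, H/Out/C/N, H/Out/C/S, H/In/A/N, H/In/A/S, H/In/E/N, H/In/E/S, H/In/C/N, H/In/C/S. Columns: L/Mid, L/Lo, R/Mid, R/Lo.
{T/Stay/A/N, T/Stay/A/S} → row (4,4) (4,1) (2,5) (2,5)
{T/Stay/E/N, T/Stay/E/S} → row (6,6) (6,6) (2,5) (2,5)
{T/Stay/C/N, T/Stay/C/S} → row (3,6) (3,6) (2,5) (2,5)
{T/Out/A/N, T/Out/A/S} → row (4,4) (4,1) (1,7) (1,7)
{T/Out/E/N, T/Out/E/S} → row (6,6) (6,6) (1,7) (1,7)
{T/Out/C/N, T/Out/C/S} → row (3,6) (3,6) (1,7) (1,7)
{T/In/A/N, T/In/A/S} → row (4,4) (4,1) (7,7) (7,7)
{T/In/E/N, T/In/E/S} → row (6,6) (6,6) (7,7) (7,7)
{T/In/C/N, T/In/C/S} → row (3,6) (3,6) (7,7) (7,7)
{H/Stay/A/N, H/Stay/E/N, H/Stay/C/N} → row (5,5) (3,1) (2,5) (2,5)
{H/Stay/A/S, H/Stay/E/S, H/Stay/C/S} → row (7,7) (3,1) (2,5) (2,5)
{H/Out/A/N, H/Out/E/N, H/Out/C/N} → row (5,5) (3,1) (1,7) (1,7)
{H/Out/A/S, H/Out/E/S, H/Out/C/S} → row (7,7) (3,1) (1,7) (1,7)
{H/In/A/N, H/In/E/N, H/In/C/N} → row (5,5) (3,1) (7,7) (7,7)
{H/In/A/S, H/In/E/S, H/In/C/S} → row (7,7) (3,1) (7,7) (7,7)
That's 15 distinct rows out of 36 strategies.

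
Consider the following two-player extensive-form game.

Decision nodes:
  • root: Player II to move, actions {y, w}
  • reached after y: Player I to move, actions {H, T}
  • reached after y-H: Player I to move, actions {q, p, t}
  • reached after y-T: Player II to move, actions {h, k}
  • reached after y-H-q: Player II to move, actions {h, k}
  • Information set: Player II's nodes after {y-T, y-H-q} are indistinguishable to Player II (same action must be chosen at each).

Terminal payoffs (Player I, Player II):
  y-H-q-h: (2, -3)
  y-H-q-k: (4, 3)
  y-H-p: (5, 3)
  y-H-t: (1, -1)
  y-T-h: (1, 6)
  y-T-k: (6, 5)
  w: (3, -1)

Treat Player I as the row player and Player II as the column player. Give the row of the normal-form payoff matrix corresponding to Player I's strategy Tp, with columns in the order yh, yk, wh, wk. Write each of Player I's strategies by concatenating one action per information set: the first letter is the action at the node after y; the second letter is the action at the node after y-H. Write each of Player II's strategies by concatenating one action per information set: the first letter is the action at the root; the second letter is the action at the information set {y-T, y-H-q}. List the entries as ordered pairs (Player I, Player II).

vs yh: Player II plays y → Player I plays T at [y] → Player II plays h at [y-T] → (1, 6)
vs yk: Player II plays y → Player I plays T at [y] → Player II plays k at [y-T] → (6, 5)
vs wh: Player II plays w → (3, -1)
vs wk: Player II plays w → (3, -1)

(1,6) (6,5) (3,-1) (3,-1)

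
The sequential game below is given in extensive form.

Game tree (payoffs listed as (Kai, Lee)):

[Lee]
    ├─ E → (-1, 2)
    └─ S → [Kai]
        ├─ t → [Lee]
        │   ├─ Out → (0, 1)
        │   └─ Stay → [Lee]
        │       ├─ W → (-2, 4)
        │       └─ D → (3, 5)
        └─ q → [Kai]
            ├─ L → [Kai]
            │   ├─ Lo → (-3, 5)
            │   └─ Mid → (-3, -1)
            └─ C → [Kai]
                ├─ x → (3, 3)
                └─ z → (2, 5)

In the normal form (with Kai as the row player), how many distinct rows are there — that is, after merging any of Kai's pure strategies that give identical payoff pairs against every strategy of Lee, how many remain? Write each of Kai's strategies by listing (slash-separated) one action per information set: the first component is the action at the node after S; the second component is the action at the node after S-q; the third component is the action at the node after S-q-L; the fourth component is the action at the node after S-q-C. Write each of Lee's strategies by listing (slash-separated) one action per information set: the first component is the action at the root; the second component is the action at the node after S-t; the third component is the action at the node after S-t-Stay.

Kai has 16 pure strategies: t/L/Lo/x, t/L/Lo/z, t/L/Mid/x, t/L/Mid/z, t/C/Lo/x, t/C/Lo/z, t/C/Mid/x, t/C/Mid/z, q/L/Lo/x, q/L/Lo/z, q/L/Mid/x, q/L/Mid/z, q/C/Lo/x, q/C/Lo/z, q/C/Mid/x, q/C/Mid/z. Columns: E/Out/W, E/Out/D, E/Stay/W, E/Stay/D, S/Out/W, S/Out/D, S/Stay/W, S/Stay/D.
{t/L/Lo/x, t/L/Lo/z, t/L/Mid/x, t/L/Mid/z, t/C/Lo/x, t/C/Lo/z, t/C/Mid/x, t/C/Mid/z} → row (-1,2) (-1,2) (-1,2) (-1,2) (0,1) (0,1) (-2,4) (3,5)
{q/L/Lo/x, q/L/Lo/z} → row (-1,2) (-1,2) (-1,2) (-1,2) (-3,5) (-3,5) (-3,5) (-3,5)
{q/L/Mid/x, q/L/Mid/z} → row (-1,2) (-1,2) (-1,2) (-1,2) (-3,-1) (-3,-1) (-3,-1) (-3,-1)
{q/C/Lo/x, q/C/Mid/x} → row (-1,2) (-1,2) (-1,2) (-1,2) (3,3) (3,3) (3,3) (3,3)
{q/C/Lo/z, q/C/Mid/z} → row (-1,2) (-1,2) (-1,2) (-1,2) (2,5) (2,5) (2,5) (2,5)
That's 5 distinct rows out of 16 strategies.

5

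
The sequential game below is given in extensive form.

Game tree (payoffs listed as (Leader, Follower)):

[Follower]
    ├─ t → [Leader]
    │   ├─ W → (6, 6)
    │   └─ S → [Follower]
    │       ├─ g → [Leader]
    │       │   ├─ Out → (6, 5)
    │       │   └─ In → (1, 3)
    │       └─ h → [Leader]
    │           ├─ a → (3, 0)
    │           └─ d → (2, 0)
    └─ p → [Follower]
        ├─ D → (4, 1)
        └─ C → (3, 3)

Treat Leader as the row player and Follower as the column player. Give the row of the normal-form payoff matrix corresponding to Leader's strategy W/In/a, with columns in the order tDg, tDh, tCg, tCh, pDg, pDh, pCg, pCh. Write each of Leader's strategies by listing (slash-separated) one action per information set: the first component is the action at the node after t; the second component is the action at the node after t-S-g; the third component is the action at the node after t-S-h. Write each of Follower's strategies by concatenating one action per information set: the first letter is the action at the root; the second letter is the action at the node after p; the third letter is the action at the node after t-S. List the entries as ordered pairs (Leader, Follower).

vs tDg: Follower plays t → Leader plays W at [t] → (6, 6)
vs tDh: Follower plays t → Leader plays W at [t] → (6, 6)
vs tCg: Follower plays t → Leader plays W at [t] → (6, 6)
vs tCh: Follower plays t → Leader plays W at [t] → (6, 6)
vs pDg: Follower plays p → Follower plays D at [p] → (4, 1)
vs pDh: Follower plays p → Follower plays D at [p] → (4, 1)
vs pCg: Follower plays p → Follower plays C at [p] → (3, 3)
vs pCh: Follower plays p → Follower plays C at [p] → (3, 3)

(6,6) (6,6) (6,6) (6,6) (4,1) (4,1) (3,3) (3,3)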